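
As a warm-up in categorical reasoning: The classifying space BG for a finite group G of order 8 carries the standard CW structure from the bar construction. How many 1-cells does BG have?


In the bar-construction CW model of BG, the n-cells are indexed by
n-tuples [g_1|...|g_n] of non-identity elements of G (degenerate
simplices with some g_i = e do not contribute cells), so there are
(|G| - 1)^n n-cells.
For dim = 1 with |G| = 8:
cells = (8 - 1)^1 = 7^1 = 7

7


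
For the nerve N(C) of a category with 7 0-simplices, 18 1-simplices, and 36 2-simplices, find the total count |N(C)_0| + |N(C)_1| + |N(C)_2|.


The 2-skeleton of the nerve N(C) consists of simplices in dimensions 0, 1, 2:
  |N(C)_0| = 7 (objects)
  |N(C)_1| = 18 (morphisms)
  |N(C)_2| = 36 (composable pairs)
Total = 7 + 18 + 36 = 61

61


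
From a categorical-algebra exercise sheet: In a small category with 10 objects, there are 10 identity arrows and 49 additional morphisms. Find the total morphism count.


Each object has an identity morphism, giving 10 identities.
Adding the 49 non-identity morphisms:
Total = 10 + 49 = 59

59


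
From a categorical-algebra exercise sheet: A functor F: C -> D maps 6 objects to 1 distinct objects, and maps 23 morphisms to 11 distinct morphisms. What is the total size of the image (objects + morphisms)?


The image of F consists of distinct objects and distinct morphisms.
|Im(F)| on objects = 1
|Im(F)| on morphisms = 11
Total image cardinality = 1 + 11 = 12

12


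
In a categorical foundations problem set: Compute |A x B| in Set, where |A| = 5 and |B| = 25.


In Set, the product A x B is the Cartesian product.
By the universal property, |A x B| = |A| * |B|.
|A x B| = 5 * 25 = 125

125


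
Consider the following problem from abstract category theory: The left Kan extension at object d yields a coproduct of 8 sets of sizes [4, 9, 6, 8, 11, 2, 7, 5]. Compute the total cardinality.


Pointwise, the left Kan extension (Lan_F H)(d) is the colimit, indexed
by the comma category (F downarrow d), of H composed with the
projection (F downarrow d) -> C. Here that colimit is given
as a coproduct (disjoint union) of sets, so its cardinality is the
sum of the sizes of the summands.
Coproduct of sets with sizes: 4 + 9 + 6 + 8 + 11 + 2 + 7 + 5
= 52

52


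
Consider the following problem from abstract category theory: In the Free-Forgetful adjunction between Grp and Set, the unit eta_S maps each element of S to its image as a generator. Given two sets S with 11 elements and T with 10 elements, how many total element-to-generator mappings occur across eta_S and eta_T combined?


The unit eta_X: X -> U(F(X)) of the Free-Forgetful adjunction
maps each element of X to a generator of F(X). For X = S + T (disjoint
union in Set), |S + T| = |S| + |T|.
Total mappings = 11 + 10 = 21.

21


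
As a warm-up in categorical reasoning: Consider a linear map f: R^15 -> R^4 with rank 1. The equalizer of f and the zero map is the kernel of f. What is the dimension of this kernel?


The equalizer of f and the zero map is ker(f).
By the rank-nullity theorem: dim(ker(f)) = dim(domain) - rank(f).
dim(ker(f)) = 15 - 1 = 14

14


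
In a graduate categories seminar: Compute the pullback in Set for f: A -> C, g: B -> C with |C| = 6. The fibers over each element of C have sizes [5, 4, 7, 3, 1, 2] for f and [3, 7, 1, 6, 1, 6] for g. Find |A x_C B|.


The pullback A x_C B consists of pairs (a, b) with f(a) = g(b).
For each element c in C, the fiber product has |f^-1(c)| * |g^-1(c)| elements.
Summing over C: 5 * 3 + 4 * 7 + 7 * 1 + 3 * 6 + 1 * 1 + 2 * 6
= 15 + 28 + 7 + 18 + 1 + 12 = 81

81


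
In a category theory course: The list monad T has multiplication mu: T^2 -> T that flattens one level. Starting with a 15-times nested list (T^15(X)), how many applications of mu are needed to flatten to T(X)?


Each application of mu: T^2 -> T removes one layer of nesting.
Starting at depth 15 (i.e., T^15(X)), we need to reach T(X).
Number of mu applications = 15 - 1 = 14

14


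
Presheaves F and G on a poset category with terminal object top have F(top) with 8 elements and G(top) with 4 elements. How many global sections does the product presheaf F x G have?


Global sections of a presheaf on a poset with terminal top satisfy
Gamma(H) ~ H(top). Presheaves admit pointwise products, so
(F x G)(top) = F(top) x G(top) (Cartesian product).
|Gamma(F x G)| = |F(top)| * |G(top)| = 8 * 4 = 32.

32


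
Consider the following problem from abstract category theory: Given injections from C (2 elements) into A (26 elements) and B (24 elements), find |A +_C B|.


The pushout A +_C B identifies the images of C in A and B.
|A +_C B| = |A| + |B| - |C| (for injections).
= 26 + 24 - 2 = 48

48


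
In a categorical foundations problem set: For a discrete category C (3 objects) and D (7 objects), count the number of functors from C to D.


A functor from a discrete category C to D is determined by
where each object maps. Each of the 3 objects of C can map
to any of the 7 objects of D independently.
Number of functors = 7^3 = 343

343


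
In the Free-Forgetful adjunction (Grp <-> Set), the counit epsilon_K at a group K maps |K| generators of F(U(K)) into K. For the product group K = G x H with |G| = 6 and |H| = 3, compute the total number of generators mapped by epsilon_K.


The counit epsilon_K: F(U(K)) -> K of the Free-Forgetful adjunction
maps |K| generators of F(U(K)) into K. For K = G x H (the product group),
|G x H| = |G| * |H|.
Total generators mapped = 6 * 3 = 18.

18


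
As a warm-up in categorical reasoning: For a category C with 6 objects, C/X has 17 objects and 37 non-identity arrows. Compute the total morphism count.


In the slice category C/X, objects are morphisms to X.
Identity morphisms: 17 (one per object of C/X).
Non-identity morphisms: 37.
Total = 17 + 37 = 54

54


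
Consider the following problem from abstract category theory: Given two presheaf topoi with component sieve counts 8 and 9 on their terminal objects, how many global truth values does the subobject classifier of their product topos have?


In a product of presheaf topoi E_1 x E_2, the subobject classifier
is Omega = Omega_1 x Omega_2 (componentwise), so
|Omega(top)| = |Omega_1(top_1)| * |Omega_2(top_2)|.
= 8 * 9 = 72.

72


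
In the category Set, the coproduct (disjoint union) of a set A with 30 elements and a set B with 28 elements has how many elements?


In Set, the coproduct A + B is the disjoint union.
|A + B| = |A| + |B| = 30 + 28 = 58

58


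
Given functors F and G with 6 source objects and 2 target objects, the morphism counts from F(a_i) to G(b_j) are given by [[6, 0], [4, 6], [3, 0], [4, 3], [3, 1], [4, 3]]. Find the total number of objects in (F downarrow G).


Objects of (F downarrow G) are triples (a, b, h: F(a)->G(b)).
The count equals the sum of all entries in the hom-matrix.
sum(row 0) = 6
sum(row 1) = 10
sum(row 2) = 3
sum(row 3) = 7
sum(row 4) = 4
sum(row 5) = 7
Grand total = 37

37


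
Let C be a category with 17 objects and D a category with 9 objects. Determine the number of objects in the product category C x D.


The product category C x D has objects that are pairs (c, d).
Number of pairs = |Ob(C)| * |Ob(D)| = 17 * 9 = 153

153


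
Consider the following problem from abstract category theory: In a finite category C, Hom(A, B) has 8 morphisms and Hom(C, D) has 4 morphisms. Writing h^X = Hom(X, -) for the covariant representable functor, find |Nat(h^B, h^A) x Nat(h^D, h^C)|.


By the Yoneda lemma, Nat(h^B, h^A) is isomorphic to Hom(A, B),
so |Nat(h^B, h^A)| = |Hom(A, B)| and |Nat(h^D, h^C)| = |Hom(C, D)|.
|Hom(A, B)| = 8, |Hom(C, D)| = 4.
|Nat(h^B, h^A) x Nat(h^D, h^C)| = 8 * 4 = 32

32


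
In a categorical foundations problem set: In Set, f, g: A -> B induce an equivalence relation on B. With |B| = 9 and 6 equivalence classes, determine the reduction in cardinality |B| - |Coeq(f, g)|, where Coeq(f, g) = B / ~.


The coequalizer Coeq(f, g) = B / ~ has one element per equivalence class.
|B| = 9, |Coeq(f, g)| = 6.
|B| - |Coeq(f, g)| = 9 - 6 = 3.

3


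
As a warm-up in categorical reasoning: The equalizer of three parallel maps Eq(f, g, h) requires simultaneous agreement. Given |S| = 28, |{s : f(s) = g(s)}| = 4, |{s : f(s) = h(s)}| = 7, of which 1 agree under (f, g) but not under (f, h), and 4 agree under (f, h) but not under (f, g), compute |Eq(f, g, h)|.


Eq(f, g, h) is the triple-agreement set: points in S where all three
maps take the same value. Using inclusion-exclusion on the pairwise data:
Pair (f, g) agrees on 4 points; pair (f, h) on 7 points.
Points agreeing under (f, g) but not (f, h) = 1; under (f, h) but not (f, g) = 4.
Triple-agreement = agreement-in-(f, g) minus points that agree under (f, g) but not (f, h):
|Eq(f, g, h)| = 4 - 1 = 3
(cross-check via (f, h): 7 - 4 = 3.)

3


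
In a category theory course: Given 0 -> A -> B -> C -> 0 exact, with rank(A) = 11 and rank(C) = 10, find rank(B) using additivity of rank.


For a short exact sequence 0 -> A -> B -> C -> 0,
rank is additive: rank(B) = rank(A) + rank(C).
rank(B) = 11 + 10 = 21

21


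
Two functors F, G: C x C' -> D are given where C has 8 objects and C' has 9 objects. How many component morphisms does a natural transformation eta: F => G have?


A natural transformation eta: F => G assigns one component morphism per
object of the domain category.
The domain is the product category C x C', so
|Ob(C x C')| = |Ob(C)| * |Ob(C')| = 8 * 9 = 72.
Therefore eta has 72 component morphisms.

72


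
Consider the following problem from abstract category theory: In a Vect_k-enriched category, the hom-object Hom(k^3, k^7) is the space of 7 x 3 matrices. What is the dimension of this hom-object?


In Vect-enriched categories, Hom(k^n, k^m) is the space of m x n matrices.
dim(Hom(k^3, k^7)) = 7 * 3 = 21

21


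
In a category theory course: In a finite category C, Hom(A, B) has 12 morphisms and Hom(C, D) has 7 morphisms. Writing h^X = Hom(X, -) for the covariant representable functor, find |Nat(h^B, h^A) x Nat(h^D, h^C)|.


By the Yoneda lemma, Nat(h^B, h^A) is isomorphic to Hom(A, B),
so |Nat(h^B, h^A)| = |Hom(A, B)| and |Nat(h^D, h^C)| = |Hom(C, D)|.
|Hom(A, B)| = 12, |Hom(C, D)| = 7.
|Nat(h^B, h^A) x Nat(h^D, h^C)| = 12 * 7 = 84

84


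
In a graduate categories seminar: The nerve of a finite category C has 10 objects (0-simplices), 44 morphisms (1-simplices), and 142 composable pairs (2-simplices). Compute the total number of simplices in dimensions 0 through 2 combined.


The 2-skeleton of the nerve N(C) consists of simplices in dimensions 0, 1, 2:
  |N(C)_0| = 10 (objects)
  |N(C)_1| = 44 (morphisms)
  |N(C)_2| = 142 (composable pairs)
Total = 10 + 44 + 142 = 196

196


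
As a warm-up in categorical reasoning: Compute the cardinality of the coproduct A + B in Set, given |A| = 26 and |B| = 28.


In Set, the coproduct A + B is the disjoint union.
|A + B| = |A| + |B| = 26 + 28 = 54

54


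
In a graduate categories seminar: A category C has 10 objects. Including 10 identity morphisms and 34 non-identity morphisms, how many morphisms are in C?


Each object has an identity morphism, giving 10 identities.
Adding the 34 non-identity morphisms:
Total = 10 + 34 = 44

44


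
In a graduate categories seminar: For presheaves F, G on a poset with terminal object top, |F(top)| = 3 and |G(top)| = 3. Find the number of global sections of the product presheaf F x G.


Global sections of a presheaf on a poset with terminal top satisfy
Gamma(H) ~ H(top). Presheaves admit pointwise products, so
(F x G)(top) = F(top) x G(top) (Cartesian product).
|Gamma(F x G)| = |F(top)| * |G(top)| = 3 * 3 = 9.

9


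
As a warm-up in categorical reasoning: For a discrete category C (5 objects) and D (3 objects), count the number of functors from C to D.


A functor from a discrete category C to D is determined by
where each object maps. Each of the 5 objects of C can map
to any of the 3 objects of D independently.
Number of functors = 3^5 = 243

243


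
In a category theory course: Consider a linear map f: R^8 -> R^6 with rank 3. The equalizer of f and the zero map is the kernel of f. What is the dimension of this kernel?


The equalizer of f and the zero map is ker(f).
By the rank-nullity theorem: dim(ker(f)) = dim(domain) - rank(f).
dim(ker(f)) = 8 - 3 = 5

5


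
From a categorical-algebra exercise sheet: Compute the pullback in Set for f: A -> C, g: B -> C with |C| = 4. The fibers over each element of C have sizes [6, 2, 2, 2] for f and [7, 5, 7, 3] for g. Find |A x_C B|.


The pullback A x_C B consists of pairs (a, b) with f(a) = g(b).
For each element c in C, the fiber product has |f^-1(c)| * |g^-1(c)| elements.
Summing over C: 6 * 7 + 2 * 5 + 2 * 7 + 2 * 3
= 42 + 10 + 14 + 6 = 72

72


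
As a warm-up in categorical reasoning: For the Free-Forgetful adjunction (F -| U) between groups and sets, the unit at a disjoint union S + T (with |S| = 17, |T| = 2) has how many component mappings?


The unit eta_X: X -> U(F(X)) of the Free-Forgetful adjunction
maps each element of X to a generator of F(X). For X = S + T (disjoint
union in Set), |S + T| = |S| + |T|.
Total mappings = 17 + 2 = 19.

19


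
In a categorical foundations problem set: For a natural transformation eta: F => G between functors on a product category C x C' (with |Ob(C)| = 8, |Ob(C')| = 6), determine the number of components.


A natural transformation eta: F => G assigns one component morphism per
object of the domain category.
The domain is the product category C x C', so
|Ob(C x C')| = |Ob(C)| * |Ob(C')| = 8 * 6 = 48.
Therefore eta has 48 component morphisms.

48


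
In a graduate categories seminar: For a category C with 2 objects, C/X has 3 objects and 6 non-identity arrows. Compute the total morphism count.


In the slice category C/X, objects are morphisms to X.
Identity morphisms: 3 (one per object of C/X).
Non-identity morphisms: 6.
Total = 3 + 6 = 9

9


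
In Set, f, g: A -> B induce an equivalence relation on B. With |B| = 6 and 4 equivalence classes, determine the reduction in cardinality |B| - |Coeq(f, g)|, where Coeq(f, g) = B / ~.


The coequalizer Coeq(f, g) = B / ~ has one element per equivalence class.
|B| = 6, |Coeq(f, g)| = 4.
|B| - |Coeq(f, g)| = 6 - 4 = 2.

2


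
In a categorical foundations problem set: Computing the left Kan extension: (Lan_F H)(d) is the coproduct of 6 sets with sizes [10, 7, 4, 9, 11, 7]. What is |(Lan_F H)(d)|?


Pointwise, the left Kan extension (Lan_F H)(d) is the colimit, indexed
by the comma category (F downarrow d), of H composed with the
projection (F downarrow d) -> C. Here that colimit is given
as a coproduct (disjoint union) of sets, so its cardinality is the
sum of the sizes of the summands.
Coproduct of sets with sizes: 10 + 7 + 4 + 9 + 11 + 7
= 48

48


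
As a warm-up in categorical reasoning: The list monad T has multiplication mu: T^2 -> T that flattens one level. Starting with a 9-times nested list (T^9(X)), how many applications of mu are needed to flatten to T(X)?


Each application of mu: T^2 -> T removes one layer of nesting.
Starting at depth 9 (i.e., T^9(X)), we need to reach T(X).
Number of mu applications = 9 - 1 = 8

8


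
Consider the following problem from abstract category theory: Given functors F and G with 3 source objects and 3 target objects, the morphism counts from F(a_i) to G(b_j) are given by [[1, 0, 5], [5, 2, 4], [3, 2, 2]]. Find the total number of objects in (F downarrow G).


Objects of (F downarrow G) are triples (a, b, h: F(a)->G(b)).
The count equals the sum of all entries in the hom-matrix.
sum(row 0) = 6
sum(row 1) = 11
sum(row 2) = 7
Grand total = 24

24


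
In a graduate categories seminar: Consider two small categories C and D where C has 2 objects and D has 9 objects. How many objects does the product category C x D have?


The product category C x D has objects that are pairs (c, d).
Number of pairs = |Ob(C)| * |Ob(D)| = 2 * 9 = 18

18


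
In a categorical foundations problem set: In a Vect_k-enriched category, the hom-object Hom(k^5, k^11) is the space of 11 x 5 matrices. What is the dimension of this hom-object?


In Vect-enriched categories, Hom(k^n, k^m) is the space of m x n matrices.
dim(Hom(k^5, k^11)) = 11 * 5 = 55

55


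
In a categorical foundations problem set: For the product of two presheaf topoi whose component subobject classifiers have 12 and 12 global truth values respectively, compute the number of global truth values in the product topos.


In a product of presheaf topoi E_1 x E_2, the subobject classifier
is Omega = Omega_1 x Omega_2 (componentwise), so
|Omega(top)| = |Omega_1(top_1)| * |Omega_2(top_2)|.
= 12 * 12 = 144.

144


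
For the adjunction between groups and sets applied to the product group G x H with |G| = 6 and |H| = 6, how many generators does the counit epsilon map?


The counit epsilon_K: F(U(K)) -> K of the Free-Forgetful adjunction
maps |K| generators of F(U(K)) into K. For K = G x H (the product group),
|G x H| = |G| * |H|.
Total generators mapped = 6 * 6 = 36.

36


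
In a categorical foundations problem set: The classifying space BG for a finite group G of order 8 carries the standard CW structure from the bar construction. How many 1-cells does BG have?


In the bar-construction CW model of BG, the n-cells are indexed by
n-tuples [g_1|...|g_n] of non-identity elements of G (degenerate
simplices with some g_i = e do not contribute cells), so there are
(|G| - 1)^n n-cells.
For dim = 1 with |G| = 8:
cells = (8 - 1)^1 = 7^1 = 7

7


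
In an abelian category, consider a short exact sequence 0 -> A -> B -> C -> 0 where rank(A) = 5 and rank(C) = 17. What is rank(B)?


For a short exact sequence 0 -> A -> B -> C -> 0,
rank is additive: rank(B) = rank(A) + rank(C).
rank(B) = 5 + 17 = 22

22


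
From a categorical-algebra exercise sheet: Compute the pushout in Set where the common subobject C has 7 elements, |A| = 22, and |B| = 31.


The pushout A +_C B identifies the images of C in A and B.
|A +_C B| = |A| + |B| - |C| (for injections).
= 22 + 31 - 7 = 46

46


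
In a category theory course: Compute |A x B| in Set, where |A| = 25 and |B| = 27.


In Set, the product A x B is the Cartesian product.
By the universal property, |A x B| = |A| * |B|.
|A x B| = 25 * 27 = 675

675


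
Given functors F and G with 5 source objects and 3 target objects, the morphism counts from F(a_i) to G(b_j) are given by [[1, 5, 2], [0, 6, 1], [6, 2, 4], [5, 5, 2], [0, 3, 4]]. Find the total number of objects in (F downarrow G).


Objects of (F downarrow G) are triples (a, b, h: F(a)->G(b)).
The count equals the sum of all entries in the hom-matrix.
sum(row 0) = 8
sum(row 1) = 7
sum(row 2) = 12
sum(row 3) = 12
sum(row 4) = 7
Grand total = 46

46


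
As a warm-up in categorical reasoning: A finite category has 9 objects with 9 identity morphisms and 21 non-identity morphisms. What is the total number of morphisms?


Each object has an identity morphism, giving 9 identities.
Adding the 21 non-identity morphisms:
Total = 9 + 21 = 30

30


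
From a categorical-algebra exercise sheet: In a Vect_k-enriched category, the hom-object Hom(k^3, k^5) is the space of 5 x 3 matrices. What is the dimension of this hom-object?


In Vect-enriched categories, Hom(k^n, k^m) is the space of m x n matrices.
dim(Hom(k^3, k^5)) = 5 * 3 = 15

15


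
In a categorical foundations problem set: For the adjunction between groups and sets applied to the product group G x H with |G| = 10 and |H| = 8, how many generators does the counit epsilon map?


The counit epsilon_K: F(U(K)) -> K of the Free-Forgetful adjunction
maps |K| generators of F(U(K)) into K. For K = G x H (the product group),
|G x H| = |G| * |H|.
Total generators mapped = 10 * 8 = 80.

80


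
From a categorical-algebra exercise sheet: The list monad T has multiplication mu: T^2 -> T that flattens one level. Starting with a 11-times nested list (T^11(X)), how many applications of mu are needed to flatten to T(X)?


Each application of mu: T^2 -> T removes one layer of nesting.
Starting at depth 11 (i.e., T^11(X)), we need to reach T(X).
Number of mu applications = 11 - 1 = 10

10


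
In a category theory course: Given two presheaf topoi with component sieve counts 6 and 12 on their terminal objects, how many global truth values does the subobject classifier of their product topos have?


In a product of presheaf topoi E_1 x E_2, the subobject classifier
is Omega = Omega_1 x Omega_2 (componentwise), so
|Omega(top)| = |Omega_1(top_1)| * |Omega_2(top_2)|.
= 6 * 12 = 72.

72


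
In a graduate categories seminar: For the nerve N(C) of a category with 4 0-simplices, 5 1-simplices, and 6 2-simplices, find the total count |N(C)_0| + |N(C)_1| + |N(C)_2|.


The 2-skeleton of the nerve N(C) consists of simplices in dimensions 0, 1, 2:
  |N(C)_0| = 4 (objects)
  |N(C)_1| = 5 (morphisms)
  |N(C)_2| = 6 (composable pairs)
Total = 4 + 5 + 6 = 15

15


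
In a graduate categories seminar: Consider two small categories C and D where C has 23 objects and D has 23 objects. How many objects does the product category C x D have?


The product category C x D has objects that are pairs (c, d).
Number of pairs = |Ob(C)| * |Ob(D)| = 23 * 23 = 529

529


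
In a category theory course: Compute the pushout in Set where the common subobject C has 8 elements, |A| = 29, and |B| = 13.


The pushout A +_C B identifies the images of C in A and B.
|A +_C B| = |A| + |B| - |C| (for injections).
= 29 + 13 - 8 = 34

34


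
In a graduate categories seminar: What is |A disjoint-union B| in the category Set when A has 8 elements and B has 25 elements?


In Set, the coproduct A + B is the disjoint union.
|A + B| = |A| + |B| = 8 + 25 = 33

33


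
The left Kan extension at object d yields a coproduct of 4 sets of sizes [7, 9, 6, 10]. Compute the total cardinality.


Pointwise, the left Kan extension (Lan_F H)(d) is the colimit, indexed
by the comma category (F downarrow d), of H composed with the
projection (F downarrow d) -> C. Here that colimit is given
as a coproduct (disjoint union) of sets, so its cardinality is the
sum of the sizes of the summands.
Coproduct of sets with sizes: 7 + 9 + 6 + 10
= 32

32


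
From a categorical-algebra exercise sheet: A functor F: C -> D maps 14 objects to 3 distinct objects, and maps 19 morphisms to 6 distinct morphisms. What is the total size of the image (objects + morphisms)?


The image of F consists of distinct objects and distinct morphisms.
|Im(F)| on objects = 3
|Im(F)| on morphisms = 6
Total image cardinality = 3 + 6 = 9

9


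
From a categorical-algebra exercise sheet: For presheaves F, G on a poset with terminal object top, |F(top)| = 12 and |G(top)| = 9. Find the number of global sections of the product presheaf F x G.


Global sections of a presheaf on a poset with terminal top satisfy
Gamma(H) ~ H(top). Presheaves admit pointwise products, so
(F x G)(top) = F(top) x G(top) (Cartesian product).
|Gamma(F x G)| = |F(top)| * |G(top)| = 12 * 9 = 108.

108


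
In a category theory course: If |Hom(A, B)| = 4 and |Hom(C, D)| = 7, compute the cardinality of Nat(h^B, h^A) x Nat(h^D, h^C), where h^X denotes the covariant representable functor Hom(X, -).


By the Yoneda lemma, Nat(h^B, h^A) is isomorphic to Hom(A, B),
so |Nat(h^B, h^A)| = |Hom(A, B)| and |Nat(h^D, h^C)| = |Hom(C, D)|.
|Hom(A, B)| = 4, |Hom(C, D)| = 7.
|Nat(h^B, h^A) x Nat(h^D, h^C)| = 4 * 7 = 28

28


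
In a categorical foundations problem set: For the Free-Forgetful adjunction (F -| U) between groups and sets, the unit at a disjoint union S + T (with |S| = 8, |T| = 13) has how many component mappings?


The unit eta_X: X -> U(F(X)) of the Free-Forgetful adjunction
maps each element of X to a generator of F(X). For X = S + T (disjoint
union in Set), |S + T| = |S| + |T|.
Total mappings = 8 + 13 = 21.

21


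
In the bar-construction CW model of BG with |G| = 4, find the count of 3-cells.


In the bar-construction CW model of BG, the n-cells are indexed by
n-tuples [g_1|...|g_n] of non-identity elements of G (degenerate
simplices with some g_i = e do not contribute cells), so there are
(|G| - 1)^n n-cells.
For dim = 3 with |G| = 4:
cells = (4 - 1)^3 = 3^3 = 27

27


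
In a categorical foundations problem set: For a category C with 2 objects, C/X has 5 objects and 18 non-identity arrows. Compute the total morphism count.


In the slice category C/X, objects are morphisms to X.
Identity morphisms: 5 (one per object of C/X).
Non-identity morphisms: 18.
Total = 5 + 18 = 23

23


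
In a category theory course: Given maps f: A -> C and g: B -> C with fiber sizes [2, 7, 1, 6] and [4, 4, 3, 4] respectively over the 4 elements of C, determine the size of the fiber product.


The pullback A x_C B consists of pairs (a, b) with f(a) = g(b).
For each element c in C, the fiber product has |f^-1(c)| * |g^-1(c)| elements.
Summing over C: 2 * 4 + 7 * 4 + 1 * 3 + 6 * 4
= 8 + 28 + 3 + 24 = 63

63


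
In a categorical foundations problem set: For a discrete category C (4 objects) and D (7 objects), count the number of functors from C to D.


A functor from a discrete category C to D is determined by
where each object maps. Each of the 4 objects of C can map
to any of the 7 objects of D independently.
Number of functors = 7^4 = 2401

2401


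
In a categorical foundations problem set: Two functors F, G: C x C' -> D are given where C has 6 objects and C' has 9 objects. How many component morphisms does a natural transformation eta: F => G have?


A natural transformation eta: F => G assigns one component morphism per
object of the domain category.
The domain is the product category C x C', so
|Ob(C x C')| = |Ob(C)| * |Ob(C')| = 6 * 9 = 54.
Therefore eta has 54 component morphisms.

54


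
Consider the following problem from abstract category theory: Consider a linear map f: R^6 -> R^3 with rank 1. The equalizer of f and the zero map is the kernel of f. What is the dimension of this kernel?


The equalizer of f and the zero map is ker(f).
By the rank-nullity theorem: dim(ker(f)) = dim(domain) - rank(f).
dim(ker(f)) = 6 - 1 = 5

5


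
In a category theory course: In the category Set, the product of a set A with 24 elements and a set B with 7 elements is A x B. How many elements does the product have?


In Set, the product A x B is the Cartesian product.
By the universal property, |A x B| = |A| * |B|.
|A x B| = 24 * 7 = 168

168


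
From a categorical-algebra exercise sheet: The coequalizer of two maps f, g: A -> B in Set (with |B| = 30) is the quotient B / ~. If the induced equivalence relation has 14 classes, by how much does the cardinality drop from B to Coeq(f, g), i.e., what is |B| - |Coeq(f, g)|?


The coequalizer Coeq(f, g) = B / ~ has one element per equivalence class.
|B| = 30, |Coeq(f, g)| = 14.
|B| - |Coeq(f, g)| = 30 - 14 = 16.

16


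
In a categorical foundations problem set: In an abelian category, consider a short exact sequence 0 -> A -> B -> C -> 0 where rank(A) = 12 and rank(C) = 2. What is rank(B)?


For a short exact sequence 0 -> A -> B -> C -> 0,
rank is additive: rank(B) = rank(A) + rank(C).
rank(B) = 12 + 2 = 14

14


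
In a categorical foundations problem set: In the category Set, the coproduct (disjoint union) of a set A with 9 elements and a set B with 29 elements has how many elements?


In Set, the coproduct A + B is the disjoint union.
|A + B| = |A| + |B| = 9 + 29 = 38

38


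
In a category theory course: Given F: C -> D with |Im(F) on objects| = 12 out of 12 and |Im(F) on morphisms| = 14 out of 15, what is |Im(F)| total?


The image of F consists of distinct objects and distinct morphisms.
|Im(F)| on objects = 12
|Im(F)| on morphisms = 14
Total image cardinality = 12 + 14 = 26

26


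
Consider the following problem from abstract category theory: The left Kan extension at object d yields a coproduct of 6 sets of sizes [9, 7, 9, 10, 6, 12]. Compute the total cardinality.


Pointwise, the left Kan extension (Lan_F H)(d) is the colimit, indexed
by the comma category (F downarrow d), of H composed with the
projection (F downarrow d) -> C. Here that colimit is given
as a coproduct (disjoint union) of sets, so its cardinality is the
sum of the sizes of the summands.
Coproduct of sets with sizes: 9 + 7 + 9 + 10 + 6 + 12
= 53

53


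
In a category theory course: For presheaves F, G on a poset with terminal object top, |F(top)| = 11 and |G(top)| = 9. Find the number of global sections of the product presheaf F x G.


Global sections of a presheaf on a poset with terminal top satisfy
Gamma(H) ~ H(top). Presheaves admit pointwise products, so
(F x G)(top) = F(top) x G(top) (Cartesian product).
|Gamma(F x G)| = |F(top)| * |G(top)| = 11 * 9 = 99.

99


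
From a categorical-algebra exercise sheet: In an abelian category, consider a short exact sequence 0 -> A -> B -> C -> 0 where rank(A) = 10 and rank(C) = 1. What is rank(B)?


For a short exact sequence 0 -> A -> B -> C -> 0,
rank is additive: rank(B) = rank(A) + rank(C).
rank(B) = 10 + 1 = 11

11


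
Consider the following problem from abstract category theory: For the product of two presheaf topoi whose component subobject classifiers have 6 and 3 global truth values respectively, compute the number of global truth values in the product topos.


In a product of presheaf topoi E_1 x E_2, the subobject classifier
is Omega = Omega_1 x Omega_2 (componentwise), so
|Omega(top)| = |Omega_1(top_1)| * |Omega_2(top_2)|.
= 6 * 3 = 18.

18


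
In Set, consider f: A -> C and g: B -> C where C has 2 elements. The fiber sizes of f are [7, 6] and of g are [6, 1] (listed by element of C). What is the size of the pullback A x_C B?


The pullback A x_C B consists of pairs (a, b) with f(a) = g(b).
For each element c in C, the fiber product has |f^-1(c)| * |g^-1(c)| elements.
Summing over C: 7 * 6 + 6 * 1
= 42 + 6 = 48

48


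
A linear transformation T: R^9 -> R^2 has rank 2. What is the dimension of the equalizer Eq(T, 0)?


The equalizer of f and the zero map is ker(f).
By the rank-nullity theorem: dim(ker(f)) = dim(domain) - rank(f).
dim(ker(f)) = 9 - 2 = 7

7


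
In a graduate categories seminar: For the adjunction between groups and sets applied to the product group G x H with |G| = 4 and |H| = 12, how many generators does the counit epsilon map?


The counit epsilon_K: F(U(K)) -> K of the Free-Forgetful adjunction
maps |K| generators of F(U(K)) into K. For K = G x H (the product group),
|G x H| = |G| * |H|.
Total generators mapped = 4 * 12 = 48.

48


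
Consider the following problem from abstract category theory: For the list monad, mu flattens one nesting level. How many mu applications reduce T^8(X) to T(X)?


Each application of mu: T^2 -> T removes one layer of nesting.
Starting at depth 8 (i.e., T^8(X)), we need to reach T(X).
Number of mu applications = 8 - 1 = 7

7


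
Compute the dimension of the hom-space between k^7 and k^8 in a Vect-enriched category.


In Vect-enriched categories, Hom(k^n, k^m) is the space of m x n matrices.
dim(Hom(k^7, k^8)) = 8 * 7 = 56

56


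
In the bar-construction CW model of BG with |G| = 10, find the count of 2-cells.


In the bar-construction CW model of BG, the n-cells are indexed by
n-tuples [g_1|...|g_n] of non-identity elements of G (degenerate
simplices with some g_i = e do not contribute cells), so there are
(|G| - 1)^n n-cells.
For dim = 2 with |G| = 10:
cells = (10 - 1)^2 = 9^2 = 81

81


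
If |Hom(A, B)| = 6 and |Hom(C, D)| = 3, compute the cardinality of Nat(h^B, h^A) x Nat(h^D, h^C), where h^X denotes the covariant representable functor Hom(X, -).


By the Yoneda lemma, Nat(h^B, h^A) is isomorphic to Hom(A, B),
so |Nat(h^B, h^A)| = |Hom(A, B)| and |Nat(h^D, h^C)| = |Hom(C, D)|.
|Hom(A, B)| = 6, |Hom(C, D)| = 3.
|Nat(h^B, h^A) x Nat(h^D, h^C)| = 6 * 3 = 18

18


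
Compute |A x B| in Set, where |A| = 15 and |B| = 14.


In Set, the product A x B is the Cartesian product.
By the universal property, |A x B| = |A| * |B|.
|A x B| = 15 * 14 = 210

210


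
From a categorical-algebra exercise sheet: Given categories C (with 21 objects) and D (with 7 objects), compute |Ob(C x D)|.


The product category C x D has objects that are pairs (c, d).
Number of pairs = |Ob(C)| * |Ob(D)| = 21 * 7 = 147

147


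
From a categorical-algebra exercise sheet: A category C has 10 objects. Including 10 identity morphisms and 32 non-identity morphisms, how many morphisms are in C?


Each object has an identity morphism, giving 10 identities.
Adding the 32 non-identity morphisms:
Total = 10 + 32 = 42

42


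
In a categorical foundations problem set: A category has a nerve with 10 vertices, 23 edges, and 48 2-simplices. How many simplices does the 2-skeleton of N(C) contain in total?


The 2-skeleton of the nerve N(C) consists of simplices in dimensions 0, 1, 2:
  |N(C)_0| = 10 (objects)
  |N(C)_1| = 23 (morphisms)
  |N(C)_2| = 48 (composable pairs)
Total = 10 + 23 + 48 = 81

81


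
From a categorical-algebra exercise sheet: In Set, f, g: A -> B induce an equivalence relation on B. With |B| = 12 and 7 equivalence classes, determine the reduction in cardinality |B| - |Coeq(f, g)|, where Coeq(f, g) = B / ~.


The coequalizer Coeq(f, g) = B / ~ has one element per equivalence class.
|B| = 12, |Coeq(f, g)| = 7.
|B| - |Coeq(f, g)| = 12 - 7 = 5.

5


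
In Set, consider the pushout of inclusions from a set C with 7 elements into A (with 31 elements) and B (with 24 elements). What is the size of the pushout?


The pushout A +_C B identifies the images of C in A and B.
|A +_C B| = |A| + |B| - |C| (for injections).
= 31 + 24 - 7 = 48

48


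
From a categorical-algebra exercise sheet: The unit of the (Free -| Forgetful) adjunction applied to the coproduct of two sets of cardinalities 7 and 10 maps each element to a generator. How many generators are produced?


The unit eta_X: X -> U(F(X)) of the Free-Forgetful adjunction
maps each element of X to a generator of F(X). For X = S + T (disjoint
union in Set), |S + T| = |S| + |T|.
Total mappings = 7 + 10 = 17.

17


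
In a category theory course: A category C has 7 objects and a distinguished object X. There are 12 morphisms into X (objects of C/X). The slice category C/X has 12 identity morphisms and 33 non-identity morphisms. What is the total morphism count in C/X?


In the slice category C/X, objects are morphisms to X.
Identity morphisms: 12 (one per object of C/X).
Non-identity morphisms: 33.
Total = 12 + 33 = 45

45


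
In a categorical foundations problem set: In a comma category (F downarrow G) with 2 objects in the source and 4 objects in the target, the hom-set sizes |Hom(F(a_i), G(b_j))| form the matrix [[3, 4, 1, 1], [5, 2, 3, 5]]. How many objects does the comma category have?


Objects of (F downarrow G) are triples (a, b, h: F(a)->G(b)).
The count equals the sum of all entries in the hom-matrix.
sum(row 0) = 9
sum(row 1) = 15
Grand total = 24

24


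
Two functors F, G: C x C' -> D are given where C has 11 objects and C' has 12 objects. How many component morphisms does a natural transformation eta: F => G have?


A natural transformation eta: F => G assigns one component morphism per
object of the domain category.
The domain is the product category C x C', so
|Ob(C x C')| = |Ob(C)| * |Ob(C')| = 11 * 12 = 132.
Therefore eta has 132 component morphisms.

132


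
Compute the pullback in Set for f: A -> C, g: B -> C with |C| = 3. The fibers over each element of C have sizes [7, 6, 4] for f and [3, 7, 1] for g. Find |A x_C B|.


The pullback A x_C B consists of pairs (a, b) with f(a) = g(b).
For each element c in C, the fiber product has |f^-1(c)| * |g^-1(c)| elements.
Summing over C: 7 * 3 + 6 * 7 + 4 * 1
= 21 + 42 + 4 = 67

67


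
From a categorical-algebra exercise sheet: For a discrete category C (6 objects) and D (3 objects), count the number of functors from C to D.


A functor from a discrete category C to D is determined by
where each object maps. Each of the 6 objects of C can map
to any of the 3 objects of D independently.
Number of functors = 3^6 = 729

729


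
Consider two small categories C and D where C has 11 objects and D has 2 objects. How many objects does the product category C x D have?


The product category C x D has objects that are pairs (c, d).
Number of pairs = |Ob(C)| * |Ob(D)| = 11 * 2 = 22

22


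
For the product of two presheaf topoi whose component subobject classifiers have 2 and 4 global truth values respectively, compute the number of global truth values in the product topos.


In a product of presheaf topoi E_1 x E_2, the subobject classifier
is Omega = Omega_1 x Omega_2 (componentwise), so
|Omega(top)| = |Omega_1(top_1)| * |Omega_2(top_2)|.
= 2 * 4 = 8.

8


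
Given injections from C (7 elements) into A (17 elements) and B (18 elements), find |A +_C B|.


The pushout A +_C B identifies the images of C in A and B.
|A +_C B| = |A| + |B| - |C| (for injections).
= 17 + 18 - 7 = 28

28


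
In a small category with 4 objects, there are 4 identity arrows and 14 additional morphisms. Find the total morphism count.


Each object has an identity morphism, giving 4 identities.
Adding the 14 non-identity morphisms:
Total = 4 + 14 = 18

18


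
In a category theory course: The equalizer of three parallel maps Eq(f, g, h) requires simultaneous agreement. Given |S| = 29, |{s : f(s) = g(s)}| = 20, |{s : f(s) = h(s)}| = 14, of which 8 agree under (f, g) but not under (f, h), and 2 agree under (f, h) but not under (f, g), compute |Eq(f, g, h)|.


Eq(f, g, h) is the triple-agreement set: points in S where all three
maps take the same value. Using inclusion-exclusion on the pairwise data:
Pair (f, g) agrees on 20 points; pair (f, h) on 14 points.
Points agreeing under (f, g) but not (f, h) = 8; under (f, h) but not (f, g) = 2.
Triple-agreement = agreement-in-(f, g) minus points that agree under (f, g) but not (f, h):
|Eq(f, g, h)| = 20 - 8 = 12
(cross-check via (f, h): 14 - 2 = 12.)

12


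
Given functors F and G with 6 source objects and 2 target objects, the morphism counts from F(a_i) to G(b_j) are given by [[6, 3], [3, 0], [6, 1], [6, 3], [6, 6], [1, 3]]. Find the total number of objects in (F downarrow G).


Objects of (F downarrow G) are triples (a, b, h: F(a)->G(b)).
The count equals the sum of all entries in the hom-matrix.
sum(row 0) = 9
sum(row 1) = 3
sum(row 2) = 7
sum(row 3) = 9
sum(row 4) = 12
sum(row 5) = 4
Grand total = 44

44


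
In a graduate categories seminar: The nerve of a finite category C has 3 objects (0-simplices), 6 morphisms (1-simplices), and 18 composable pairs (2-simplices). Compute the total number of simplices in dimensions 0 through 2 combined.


The 2-skeleton of the nerve N(C) consists of simplices in dimensions 0, 1, 2:
  |N(C)_0| = 3 (objects)
  |N(C)_1| = 6 (morphisms)
  |N(C)_2| = 18 (composable pairs)
Total = 3 + 6 + 18 = 27

27


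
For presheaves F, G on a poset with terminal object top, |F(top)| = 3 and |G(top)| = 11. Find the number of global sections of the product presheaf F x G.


Global sections of a presheaf on a poset with terminal top satisfy
Gamma(H) ~ H(top). Presheaves admit pointwise products, so
(F x G)(top) = F(top) x G(top) (Cartesian product).
|Gamma(F x G)| = |F(top)| * |G(top)| = 3 * 11 = 33.

33


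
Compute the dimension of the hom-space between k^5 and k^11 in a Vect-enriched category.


In Vect-enriched categories, Hom(k^n, k^m) is the space of m x n matrices.
dim(Hom(k^5, k^11)) = 11 * 5 = 55

55


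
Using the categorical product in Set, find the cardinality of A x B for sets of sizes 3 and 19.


In Set, the product A x B is the Cartesian product.
By the universal property, |A x B| = |A| * |B|.
|A x B| = 3 * 19 = 57

57


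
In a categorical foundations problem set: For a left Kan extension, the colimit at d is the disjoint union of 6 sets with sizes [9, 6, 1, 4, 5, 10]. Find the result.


Pointwise, the left Kan extension (Lan_F H)(d) is the colimit, indexed
by the comma category (F downarrow d), of H composed with the
projection (F downarrow d) -> C. Here that colimit is given
as a coproduct (disjoint union) of sets, so its cardinality is the
sum of the sizes of the summands.
Coproduct of sets with sizes: 9 + 6 + 1 + 4 + 5 + 10
= 35

35
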